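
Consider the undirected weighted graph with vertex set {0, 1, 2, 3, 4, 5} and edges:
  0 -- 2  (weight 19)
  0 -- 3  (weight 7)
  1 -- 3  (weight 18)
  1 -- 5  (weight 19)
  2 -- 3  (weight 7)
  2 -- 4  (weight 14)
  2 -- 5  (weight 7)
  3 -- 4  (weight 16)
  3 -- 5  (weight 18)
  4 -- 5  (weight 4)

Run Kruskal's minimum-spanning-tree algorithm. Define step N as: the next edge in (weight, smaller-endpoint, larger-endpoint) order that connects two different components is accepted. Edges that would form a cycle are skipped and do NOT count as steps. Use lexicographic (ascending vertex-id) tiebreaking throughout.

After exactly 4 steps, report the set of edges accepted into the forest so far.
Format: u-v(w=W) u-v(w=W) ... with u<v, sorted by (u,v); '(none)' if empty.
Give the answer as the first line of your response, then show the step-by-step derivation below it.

0-3(w=7) 2-3(w=7) 2-5(w=7) 4-5(w=4)

step 1: add edge 4-5 (w=4); MST = {4-5(w=4)}
step 2: add edge 0-3 (w=7); MST = {0-3(w=7) 4-5(w=4)}
step 3: add edge 2-3 (w=7); MST = {0-3(w=7) 2-3(w=7) 4-5(w=4)}
step 4: add edge 2-5 (w=7); MST = {0-3(w=7) 2-3(w=7) 2-5(w=7) 4-5(w=4)}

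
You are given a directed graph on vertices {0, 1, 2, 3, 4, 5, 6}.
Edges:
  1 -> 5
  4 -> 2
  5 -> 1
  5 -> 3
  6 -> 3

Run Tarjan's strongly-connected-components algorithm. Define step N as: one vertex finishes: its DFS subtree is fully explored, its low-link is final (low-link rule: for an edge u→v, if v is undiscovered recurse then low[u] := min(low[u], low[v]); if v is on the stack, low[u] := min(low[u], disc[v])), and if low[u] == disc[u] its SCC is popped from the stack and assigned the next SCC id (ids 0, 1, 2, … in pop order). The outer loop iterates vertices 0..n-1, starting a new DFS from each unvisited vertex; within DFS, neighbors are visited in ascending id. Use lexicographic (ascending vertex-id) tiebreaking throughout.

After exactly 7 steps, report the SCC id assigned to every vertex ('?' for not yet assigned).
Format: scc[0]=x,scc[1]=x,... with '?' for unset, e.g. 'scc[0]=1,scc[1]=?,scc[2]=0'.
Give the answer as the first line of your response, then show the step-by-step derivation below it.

scc[0]=0,scc[1]=2,scc[2]=3,scc[3]=1,scc[4]=4,scc[5]=2,scc[6]=5

step 1: low=(low[0]=0,low[1]=?,low[2]=?,low[3]=?,low[4]=?,low[5]=?,low[6]=?); scc=(scc[0]=0,scc[1]=?,scc[2]=?,scc[3]=?,scc[4]=?,scc[5]=?,scc[6]=?)
step 2: low=(low[0]=0,low[1]=1,low[2]=?,low[3]=3,low[4]=?,low[5]=1,low[6]=?); scc=(scc[0]=0,scc[1]=?,scc[2]=?,scc[3]=1,scc[4]=?,scc[5]=?,scc[6]=?)
step 3: low=(low[0]=0,low[1]=1,low[2]=?,low[3]=3,low[4]=?,low[5]=1,low[6]=?); scc=(scc[0]=0,scc[1]=?,scc[2]=?,scc[3]=1,scc[4]=?,scc[5]=?,scc[6]=?)
step 4: low=(low[0]=0,low[1]=1,low[2]=?,low[3]=3,low[4]=?,low[5]=1,low[6]=?); scc=(scc[0]=0,scc[1]=2,scc[2]=?,scc[3]=1,scc[4]=?,scc[5]=2,scc[6]=?)
step 5: low=(low[0]=0,low[1]=1,low[2]=4,low[3]=3,low[4]=?,low[5]=1,low[6]=?); scc=(scc[0]=0,scc[1]=2,scc[2]=3,scc[3]=1,scc[4]=?,scc[5]=2,scc[6]=?)
step 6: low=(low[0]=0,low[1]=1,low[2]=4,low[3]=3,low[4]=5,low[5]=1,low[6]=?); scc=(scc[0]=0,scc[1]=2,scc[2]=3,scc[3]=1,scc[4]=4,scc[5]=2,scc[6]=?)
step 7: low=(low[0]=0,low[1]=1,low[2]=4,low[3]=3,low[4]=5,low[5]=1,low[6]=6); scc=(scc[0]=0,scc[1]=2,scc[2]=3,scc[3]=1,scc[4]=4,scc[5]=2,scc[6]=5)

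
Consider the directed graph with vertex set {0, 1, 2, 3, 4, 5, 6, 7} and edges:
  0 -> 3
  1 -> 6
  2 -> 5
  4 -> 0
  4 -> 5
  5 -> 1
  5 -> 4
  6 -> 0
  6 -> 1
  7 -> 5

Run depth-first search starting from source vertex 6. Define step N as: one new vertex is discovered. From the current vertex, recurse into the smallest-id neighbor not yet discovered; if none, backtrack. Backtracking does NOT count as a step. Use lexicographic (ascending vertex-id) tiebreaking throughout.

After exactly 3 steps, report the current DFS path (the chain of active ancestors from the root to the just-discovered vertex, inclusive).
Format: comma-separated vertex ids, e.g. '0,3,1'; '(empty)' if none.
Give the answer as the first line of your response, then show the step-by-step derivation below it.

6,0,3

step 1: discover 6; path=6; order=6
step 2: discover 0; path=6>0; order=6,0
step 3: discover 3; path=6>0>3; order=6,0,3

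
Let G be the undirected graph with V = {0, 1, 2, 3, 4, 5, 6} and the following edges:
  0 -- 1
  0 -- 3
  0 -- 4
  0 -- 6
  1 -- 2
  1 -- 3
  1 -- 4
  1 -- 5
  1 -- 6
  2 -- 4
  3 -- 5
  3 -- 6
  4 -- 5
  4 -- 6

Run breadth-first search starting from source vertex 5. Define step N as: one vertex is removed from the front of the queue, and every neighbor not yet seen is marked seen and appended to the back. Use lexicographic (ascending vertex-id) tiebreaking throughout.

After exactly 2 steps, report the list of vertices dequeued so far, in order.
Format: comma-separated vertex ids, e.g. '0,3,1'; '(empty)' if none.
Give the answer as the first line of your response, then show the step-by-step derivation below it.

5,1

step 1: dequeue 5; queue=[1,3,4]; order=5
step 2: dequeue 1; queue=[3,4,0,2,6]; order=5,1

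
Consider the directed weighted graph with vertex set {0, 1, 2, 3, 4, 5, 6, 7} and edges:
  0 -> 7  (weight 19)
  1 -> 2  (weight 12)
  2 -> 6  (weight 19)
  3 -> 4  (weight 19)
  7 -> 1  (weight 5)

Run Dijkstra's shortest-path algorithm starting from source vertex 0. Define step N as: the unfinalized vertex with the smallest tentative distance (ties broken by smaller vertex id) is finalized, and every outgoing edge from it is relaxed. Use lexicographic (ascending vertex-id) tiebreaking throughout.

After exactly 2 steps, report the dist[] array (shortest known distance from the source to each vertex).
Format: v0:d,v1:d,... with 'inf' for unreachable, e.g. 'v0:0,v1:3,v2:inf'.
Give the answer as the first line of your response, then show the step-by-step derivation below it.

v0:0,v1:24,v2:inf,v3:inf,v4:inf,v5:inf,v6:inf,v7:19

step 1: dist = v0:0,v1:inf,v2:inf,v3:inf,v4:inf,v5:inf,v6:inf,v7:19
step 2: dist = v0:0,v1:24,v2:inf,v3:inf,v4:inf,v5:inf,v6:inf,v7:19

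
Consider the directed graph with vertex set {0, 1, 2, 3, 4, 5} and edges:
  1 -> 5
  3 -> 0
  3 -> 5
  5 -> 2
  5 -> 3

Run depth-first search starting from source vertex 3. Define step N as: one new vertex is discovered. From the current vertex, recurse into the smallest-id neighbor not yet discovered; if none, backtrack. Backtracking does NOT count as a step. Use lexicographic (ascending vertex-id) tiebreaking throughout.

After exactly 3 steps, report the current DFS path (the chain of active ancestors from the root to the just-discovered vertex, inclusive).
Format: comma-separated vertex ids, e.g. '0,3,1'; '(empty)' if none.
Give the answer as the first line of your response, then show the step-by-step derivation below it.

3,5

step 1: discover 3; path=3; order=3
step 2: discover 0; path=3>0; order=3,0
step 3: discover 5; path=3>5; order=3,0,5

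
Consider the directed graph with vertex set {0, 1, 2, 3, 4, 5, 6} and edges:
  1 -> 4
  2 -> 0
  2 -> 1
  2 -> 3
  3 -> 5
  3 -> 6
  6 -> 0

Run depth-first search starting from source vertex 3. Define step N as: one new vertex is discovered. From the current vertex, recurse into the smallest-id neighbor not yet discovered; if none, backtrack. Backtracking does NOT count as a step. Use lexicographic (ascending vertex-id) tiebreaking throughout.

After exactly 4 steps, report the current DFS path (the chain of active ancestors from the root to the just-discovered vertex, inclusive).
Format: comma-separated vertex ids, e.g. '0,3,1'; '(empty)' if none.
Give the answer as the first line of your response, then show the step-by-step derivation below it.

3,6,0

step 1: discover 3; path=3; order=3
step 2: discover 5; path=3>5; order=3,5
step 3: discover 6; path=3>6; order=3,5,6
step 4: discover 0; path=3>6>0; order=3,5,6,0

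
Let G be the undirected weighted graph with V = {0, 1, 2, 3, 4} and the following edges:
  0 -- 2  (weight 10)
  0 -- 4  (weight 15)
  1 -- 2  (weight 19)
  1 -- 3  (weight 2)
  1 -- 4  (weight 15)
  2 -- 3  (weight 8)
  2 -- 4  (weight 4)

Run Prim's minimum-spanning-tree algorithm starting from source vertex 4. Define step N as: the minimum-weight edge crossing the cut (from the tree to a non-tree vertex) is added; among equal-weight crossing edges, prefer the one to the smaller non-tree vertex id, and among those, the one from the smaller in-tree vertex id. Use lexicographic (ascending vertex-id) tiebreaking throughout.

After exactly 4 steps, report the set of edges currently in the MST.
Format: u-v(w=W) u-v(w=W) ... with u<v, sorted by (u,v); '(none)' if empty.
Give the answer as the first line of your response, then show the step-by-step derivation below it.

0-2(w=10) 1-3(w=2) 2-3(w=8) 2-4(w=4)

step 1: add edge 2-4 (w=4); MST = {2-4(w=4)}
step 2: add edge 2-3 (w=8); MST = {2-3(w=8) 2-4(w=4)}
step 3: add edge 1-3 (w=2); MST = {1-3(w=2) 2-3(w=8) 2-4(w=4)}
step 4: add edge 0-2 (w=10); MST = {0-2(w=10) 1-3(w=2) 2-3(w=8) 2-4(w=4)}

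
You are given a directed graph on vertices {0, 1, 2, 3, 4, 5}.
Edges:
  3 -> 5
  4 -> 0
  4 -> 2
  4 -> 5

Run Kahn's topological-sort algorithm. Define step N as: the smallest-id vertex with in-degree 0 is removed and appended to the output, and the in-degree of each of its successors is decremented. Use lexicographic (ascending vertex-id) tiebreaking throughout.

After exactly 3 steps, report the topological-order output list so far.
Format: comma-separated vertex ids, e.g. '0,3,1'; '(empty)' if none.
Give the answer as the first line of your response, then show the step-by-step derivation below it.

1,3,4

step 1: output 1; order=[1]; indeg=(1,0,1,0,0,2)
step 2: output 3; order=[1,3]; indeg=(1,0,1,0,0,1)
step 3: output 4; order=[1,3,4]; indeg=(0,0,0,0,0,0)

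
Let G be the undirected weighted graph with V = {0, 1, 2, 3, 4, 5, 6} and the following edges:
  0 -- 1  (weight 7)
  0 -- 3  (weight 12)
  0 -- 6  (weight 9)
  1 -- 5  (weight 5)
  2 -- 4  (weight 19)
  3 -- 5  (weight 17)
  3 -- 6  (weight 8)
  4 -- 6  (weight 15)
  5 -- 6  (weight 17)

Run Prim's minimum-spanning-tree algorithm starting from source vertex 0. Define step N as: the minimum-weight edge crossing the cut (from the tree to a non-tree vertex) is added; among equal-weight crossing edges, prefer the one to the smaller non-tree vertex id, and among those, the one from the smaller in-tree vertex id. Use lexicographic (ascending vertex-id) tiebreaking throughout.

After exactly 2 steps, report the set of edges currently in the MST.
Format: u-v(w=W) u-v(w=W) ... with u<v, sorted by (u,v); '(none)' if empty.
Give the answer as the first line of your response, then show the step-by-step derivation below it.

0-1(w=7) 1-5(w=5)

step 1: add edge 0-1 (w=7); MST = {0-1(w=7)}
step 2: add edge 1-5 (w=5); MST = {0-1(w=7) 1-5(w=5)}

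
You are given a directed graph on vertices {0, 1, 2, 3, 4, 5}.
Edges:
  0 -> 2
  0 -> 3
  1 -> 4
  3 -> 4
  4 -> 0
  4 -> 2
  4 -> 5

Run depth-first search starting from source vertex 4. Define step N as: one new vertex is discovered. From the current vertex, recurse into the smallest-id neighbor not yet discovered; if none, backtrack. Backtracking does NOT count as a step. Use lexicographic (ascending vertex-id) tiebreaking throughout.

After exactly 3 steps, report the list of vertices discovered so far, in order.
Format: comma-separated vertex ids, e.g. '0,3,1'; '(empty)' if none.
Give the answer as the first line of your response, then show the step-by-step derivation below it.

4,0,2

step 1: discover 4; path=4; order=4
step 2: discover 0; path=4>0; order=4,0
step 3: discover 2; path=4>0>2; order=4,0,2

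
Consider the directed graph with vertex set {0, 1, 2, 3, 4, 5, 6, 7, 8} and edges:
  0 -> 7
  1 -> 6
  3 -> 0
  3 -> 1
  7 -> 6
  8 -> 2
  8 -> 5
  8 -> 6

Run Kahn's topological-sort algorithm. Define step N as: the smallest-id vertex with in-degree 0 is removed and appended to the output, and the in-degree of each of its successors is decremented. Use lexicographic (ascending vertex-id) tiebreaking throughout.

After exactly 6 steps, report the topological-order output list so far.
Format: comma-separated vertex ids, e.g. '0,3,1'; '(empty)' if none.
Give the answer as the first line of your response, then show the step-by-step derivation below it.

3,0,1,4,7,8

step 1: output 3; order=[3]; indeg=(0,0,1,0,0,1,3,1,0)
step 2: output 0; order=[3,0]; indeg=(0,0,1,0,0,1,3,0,0)
step 3: output 1; order=[3,0,1]; indeg=(0,0,1,0,0,1,2,0,0)
step 4: output 4; order=[3,0,1,4]; indeg=(0,0,1,0,0,1,2,0,0)
step 5: output 7; order=[3,0,1,4,7]; indeg=(0,0,1,0,0,1,1,0,0)
step 6: output 8; order=[3,0,1,4,7,8]; indeg=(0,0,0,0,0,0,0,0,0)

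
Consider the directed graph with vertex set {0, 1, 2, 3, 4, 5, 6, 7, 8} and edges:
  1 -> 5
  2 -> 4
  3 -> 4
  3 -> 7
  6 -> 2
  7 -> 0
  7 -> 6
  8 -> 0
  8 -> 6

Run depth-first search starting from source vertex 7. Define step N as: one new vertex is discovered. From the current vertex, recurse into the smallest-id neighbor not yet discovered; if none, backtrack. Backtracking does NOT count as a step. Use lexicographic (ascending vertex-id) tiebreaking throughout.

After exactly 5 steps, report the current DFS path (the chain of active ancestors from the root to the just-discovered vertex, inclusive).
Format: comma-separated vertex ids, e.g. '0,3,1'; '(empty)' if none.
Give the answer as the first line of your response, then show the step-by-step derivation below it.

7,6,2,4

step 1: discover 7; path=7; order=7
step 2: discover 0; path=7>0; order=7,0
step 3: discover 6; path=7>6; order=7,0,6
step 4: discover 2; path=7>6>2; order=7,0,6,2
step 5: discover 4; path=7>6>2>4; order=7,0,6,2,4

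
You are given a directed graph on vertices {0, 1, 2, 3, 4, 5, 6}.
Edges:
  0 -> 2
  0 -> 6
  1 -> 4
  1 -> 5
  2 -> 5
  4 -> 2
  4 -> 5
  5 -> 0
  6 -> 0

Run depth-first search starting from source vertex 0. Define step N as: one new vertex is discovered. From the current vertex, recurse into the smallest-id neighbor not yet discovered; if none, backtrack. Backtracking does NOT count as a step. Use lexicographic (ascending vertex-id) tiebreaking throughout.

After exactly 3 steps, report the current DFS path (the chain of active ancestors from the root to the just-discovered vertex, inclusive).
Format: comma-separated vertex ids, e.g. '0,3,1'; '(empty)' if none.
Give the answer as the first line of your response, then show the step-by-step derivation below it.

0,2,5

step 1: discover 0; path=0; order=0
step 2: discover 2; path=0>2; order=0,2
step 3: discover 5; path=0>2>5; order=0,2,5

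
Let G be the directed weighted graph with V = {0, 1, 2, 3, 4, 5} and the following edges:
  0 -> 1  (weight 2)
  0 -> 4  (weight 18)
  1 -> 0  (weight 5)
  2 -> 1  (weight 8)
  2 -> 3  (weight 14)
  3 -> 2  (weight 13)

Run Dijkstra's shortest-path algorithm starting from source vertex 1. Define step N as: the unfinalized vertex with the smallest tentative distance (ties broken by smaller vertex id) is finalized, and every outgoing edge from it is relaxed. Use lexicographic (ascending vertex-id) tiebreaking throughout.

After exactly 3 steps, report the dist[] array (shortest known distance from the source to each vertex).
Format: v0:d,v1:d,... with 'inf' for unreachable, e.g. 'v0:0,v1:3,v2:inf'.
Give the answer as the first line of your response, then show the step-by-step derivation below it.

v0:5,v1:0,v2:inf,v3:inf,v4:23,v5:inf

step 1: dist = v0:5,v1:0,v2:inf,v3:inf,v4:inf,v5:inf
step 2: dist = v0:5,v1:0,v2:inf,v3:inf,v4:23,v5:inf
step 3: dist = v0:5,v1:0,v2:inf,v3:inf,v4:23,v5:inf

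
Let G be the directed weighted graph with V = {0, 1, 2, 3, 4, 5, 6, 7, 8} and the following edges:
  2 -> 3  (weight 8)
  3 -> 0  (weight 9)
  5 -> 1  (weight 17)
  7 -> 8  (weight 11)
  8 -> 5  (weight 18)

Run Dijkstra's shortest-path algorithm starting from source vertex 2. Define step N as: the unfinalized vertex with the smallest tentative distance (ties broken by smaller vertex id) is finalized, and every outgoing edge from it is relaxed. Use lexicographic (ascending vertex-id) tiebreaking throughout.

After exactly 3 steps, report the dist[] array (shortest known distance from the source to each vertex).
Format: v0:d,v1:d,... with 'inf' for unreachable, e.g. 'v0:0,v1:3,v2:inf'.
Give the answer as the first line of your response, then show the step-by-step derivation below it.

v0:17,v1:inf,v2:0,v3:8,v4:inf,v5:inf,v6:inf,v7:inf,v8:inf

step 1: dist = v0:inf,v1:inf,v2:0,v3:8,v4:inf,v5:inf,v6:inf,v7:inf,v8:inf
step 2: dist = v0:17,v1:inf,v2:0,v3:8,v4:inf,v5:inf,v6:inf,v7:inf,v8:inf
step 3: dist = v0:17,v1:inf,v2:0,v3:8,v4:inf,v5:inf,v6:inf,v7:inf,v8:inf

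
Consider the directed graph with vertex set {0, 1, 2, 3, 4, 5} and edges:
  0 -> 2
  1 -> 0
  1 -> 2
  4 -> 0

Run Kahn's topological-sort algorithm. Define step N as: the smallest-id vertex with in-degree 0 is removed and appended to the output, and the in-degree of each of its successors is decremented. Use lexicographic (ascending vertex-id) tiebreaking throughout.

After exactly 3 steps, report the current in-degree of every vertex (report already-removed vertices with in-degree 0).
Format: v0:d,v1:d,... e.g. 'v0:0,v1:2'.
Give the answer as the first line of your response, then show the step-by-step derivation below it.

v0:0,v1:0,v2:1,v3:0,v4:0,v5:0

step 1: output 1; order=[1]; indeg=(1,0,1,0,0,0)
step 2: output 3; order=[1,3]; indeg=(1,0,1,0,0,0)
step 3: output 4; order=[1,3,4]; indeg=(0,0,1,0,0,0)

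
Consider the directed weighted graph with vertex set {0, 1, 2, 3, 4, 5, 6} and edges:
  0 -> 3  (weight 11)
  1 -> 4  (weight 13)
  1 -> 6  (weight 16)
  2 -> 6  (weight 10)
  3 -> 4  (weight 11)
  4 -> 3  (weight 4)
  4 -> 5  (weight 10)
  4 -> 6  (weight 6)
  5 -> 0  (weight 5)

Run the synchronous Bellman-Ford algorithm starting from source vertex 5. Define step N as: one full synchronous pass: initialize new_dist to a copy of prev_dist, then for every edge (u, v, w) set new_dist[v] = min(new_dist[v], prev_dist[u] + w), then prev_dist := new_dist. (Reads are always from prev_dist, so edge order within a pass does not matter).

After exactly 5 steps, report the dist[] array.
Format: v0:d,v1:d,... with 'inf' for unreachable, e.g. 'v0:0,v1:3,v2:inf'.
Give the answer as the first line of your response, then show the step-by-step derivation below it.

v0:5,v1:inf,v2:inf,v3:16,v4:27,v5:0,v6:33

step 1: dist = v0:5,v1:inf,v2:inf,v3:inf,v4:inf,v5:0,v6:inf
step 2: dist = v0:5,v1:inf,v2:inf,v3:16,v4:inf,v5:0,v6:inf
step 3: dist = v0:5,v1:inf,v2:inf,v3:16,v4:27,v5:0,v6:inf
step 4: dist = v0:5,v1:inf,v2:inf,v3:16,v4:27,v5:0,v6:33
step 5: dist = v0:5,v1:inf,v2:inf,v3:16,v4:27,v5:0,v6:33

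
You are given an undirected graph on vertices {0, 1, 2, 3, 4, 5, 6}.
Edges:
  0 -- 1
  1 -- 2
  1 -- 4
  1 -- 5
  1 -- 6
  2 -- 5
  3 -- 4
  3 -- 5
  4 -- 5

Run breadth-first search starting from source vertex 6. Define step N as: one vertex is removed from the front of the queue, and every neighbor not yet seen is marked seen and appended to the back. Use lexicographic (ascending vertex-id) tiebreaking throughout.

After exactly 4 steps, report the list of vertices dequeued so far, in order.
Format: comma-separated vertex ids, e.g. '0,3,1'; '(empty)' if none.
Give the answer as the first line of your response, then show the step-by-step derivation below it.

6,1,0,2

step 1: dequeue 6; queue=[1]; order=6
step 2: dequeue 1; queue=[0,2,4,5]; order=6,1
step 3: dequeue 0; queue=[2,4,5]; order=6,1,0
step 4: dequeue 2; queue=[4,5]; order=6,1,0,2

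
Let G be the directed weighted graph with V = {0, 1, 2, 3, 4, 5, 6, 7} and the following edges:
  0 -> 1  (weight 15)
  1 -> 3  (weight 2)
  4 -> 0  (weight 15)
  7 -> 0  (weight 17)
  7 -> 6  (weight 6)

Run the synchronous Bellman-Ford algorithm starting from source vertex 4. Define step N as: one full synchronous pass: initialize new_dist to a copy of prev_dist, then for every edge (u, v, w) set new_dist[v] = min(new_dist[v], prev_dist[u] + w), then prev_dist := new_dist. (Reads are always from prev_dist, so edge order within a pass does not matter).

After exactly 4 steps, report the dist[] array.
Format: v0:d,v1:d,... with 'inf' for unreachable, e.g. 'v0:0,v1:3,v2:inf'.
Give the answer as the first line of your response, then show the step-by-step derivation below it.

v0:15,v1:30,v2:inf,v3:32,v4:0,v5:inf,v6:inf,v7:inf

step 1: dist = v0:15,v1:inf,v2:inf,v3:inf,v4:0,v5:inf,v6:inf,v7:inf
step 2: dist = v0:15,v1:30,v2:inf,v3:inf,v4:0,v5:inf,v6:inf,v7:inf
step 3: dist = v0:15,v1:30,v2:inf,v3:32,v4:0,v5:inf,v6:inf,v7:inf
step 4: dist = v0:15,v1:30,v2:inf,v3:32,v4:0,v5:inf,v6:inf,v7:inf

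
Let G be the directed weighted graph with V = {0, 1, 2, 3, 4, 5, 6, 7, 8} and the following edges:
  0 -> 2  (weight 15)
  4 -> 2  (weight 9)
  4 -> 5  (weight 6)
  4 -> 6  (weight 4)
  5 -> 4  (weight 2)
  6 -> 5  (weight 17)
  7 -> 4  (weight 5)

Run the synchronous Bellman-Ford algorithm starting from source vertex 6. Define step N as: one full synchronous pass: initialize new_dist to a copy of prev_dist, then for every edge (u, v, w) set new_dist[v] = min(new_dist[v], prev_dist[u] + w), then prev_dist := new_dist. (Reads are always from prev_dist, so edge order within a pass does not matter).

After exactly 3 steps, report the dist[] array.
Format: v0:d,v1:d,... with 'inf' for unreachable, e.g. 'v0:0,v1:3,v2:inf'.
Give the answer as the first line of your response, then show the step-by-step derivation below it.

v0:inf,v1:inf,v2:28,v3:inf,v4:19,v5:17,v6:0,v7:inf,v8:inf

step 1: dist = v0:inf,v1:inf,v2:inf,v3:inf,v4:inf,v5:17,v6:0,v7:inf,v8:inf
step 2: dist = v0:inf,v1:inf,v2:inf,v3:inf,v4:19,v5:17,v6:0,v7:inf,v8:inf
step 3: dist = v0:inf,v1:inf,v2:28,v3:inf,v4:19,v5:17,v6:0,v7:inf,v8:inf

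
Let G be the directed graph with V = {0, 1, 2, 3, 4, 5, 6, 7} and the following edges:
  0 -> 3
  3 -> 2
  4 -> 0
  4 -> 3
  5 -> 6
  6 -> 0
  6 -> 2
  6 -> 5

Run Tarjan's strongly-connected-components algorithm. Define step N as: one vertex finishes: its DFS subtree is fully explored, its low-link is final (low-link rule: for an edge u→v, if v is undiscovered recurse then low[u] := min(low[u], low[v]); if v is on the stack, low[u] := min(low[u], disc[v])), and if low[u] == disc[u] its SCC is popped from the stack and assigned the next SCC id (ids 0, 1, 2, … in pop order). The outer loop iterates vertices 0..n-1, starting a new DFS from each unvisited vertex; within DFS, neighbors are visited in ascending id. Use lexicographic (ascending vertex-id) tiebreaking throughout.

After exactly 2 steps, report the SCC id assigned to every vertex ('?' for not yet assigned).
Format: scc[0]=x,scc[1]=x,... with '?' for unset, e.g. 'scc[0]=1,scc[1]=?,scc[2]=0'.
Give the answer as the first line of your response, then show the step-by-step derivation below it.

scc[0]=?,scc[1]=?,scc[2]=0,scc[3]=1,scc[4]=?,scc[5]=?,scc[6]=?,scc[7]=?

step 1: low=(low[0]=0,low[1]=?,low[2]=2,low[3]=1,low[4]=?,low[5]=?,low[6]=?,low[7]=?); scc=(scc[0]=?,scc[1]=?,scc[2]=0,scc[3]=?,scc[4]=?,scc[5]=?,scc[6]=?,scc[7]=?)
step 2: low=(low[0]=0,low[1]=?,low[2]=2,low[3]=1,low[4]=?,low[5]=?,low[6]=?,low[7]=?); scc=(scc[0]=?,scc[1]=?,scc[2]=0,scc[3]=1,scc[4]=?,scc[5]=?,scc[6]=?,scc[7]=?)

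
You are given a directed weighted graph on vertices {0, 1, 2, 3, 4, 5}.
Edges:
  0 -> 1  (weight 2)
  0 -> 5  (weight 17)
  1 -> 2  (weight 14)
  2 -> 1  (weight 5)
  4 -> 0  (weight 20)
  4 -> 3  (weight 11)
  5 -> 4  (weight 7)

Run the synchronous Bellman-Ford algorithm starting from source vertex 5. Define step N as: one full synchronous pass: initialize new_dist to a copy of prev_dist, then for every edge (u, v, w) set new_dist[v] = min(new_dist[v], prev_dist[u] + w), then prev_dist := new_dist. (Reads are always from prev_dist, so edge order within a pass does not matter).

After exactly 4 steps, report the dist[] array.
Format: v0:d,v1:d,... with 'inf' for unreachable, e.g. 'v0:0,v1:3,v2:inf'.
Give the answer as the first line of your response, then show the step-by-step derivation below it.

v0:27,v1:29,v2:43,v3:18,v4:7,v5:0

step 1: dist = v0:inf,v1:inf,v2:inf,v3:inf,v4:7,v5:0
step 2: dist = v0:27,v1:inf,v2:inf,v3:18,v4:7,v5:0
step 3: dist = v0:27,v1:29,v2:inf,v3:18,v4:7,v5:0
step 4: dist = v0:27,v1:29,v2:43,v3:18,v4:7,v5:0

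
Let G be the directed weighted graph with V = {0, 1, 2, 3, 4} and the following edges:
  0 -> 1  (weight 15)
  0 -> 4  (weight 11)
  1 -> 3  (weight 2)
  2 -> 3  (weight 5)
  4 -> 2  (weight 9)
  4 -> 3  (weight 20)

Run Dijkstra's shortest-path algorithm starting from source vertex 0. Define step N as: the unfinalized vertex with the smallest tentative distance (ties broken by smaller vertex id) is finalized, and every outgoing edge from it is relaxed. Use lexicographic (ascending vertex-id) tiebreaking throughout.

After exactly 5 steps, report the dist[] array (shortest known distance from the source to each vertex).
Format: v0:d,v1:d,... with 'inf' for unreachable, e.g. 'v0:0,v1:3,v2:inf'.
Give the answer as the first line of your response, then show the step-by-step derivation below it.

v0:0,v1:15,v2:20,v3:17,v4:11

step 1: dist = v0:0,v1:15,v2:inf,v3:inf,v4:11
step 2: dist = v0:0,v1:15,v2:20,v3:31,v4:11
step 3: dist = v0:0,v1:15,v2:20,v3:17,v4:11
step 4: dist = v0:0,v1:15,v2:20,v3:17,v4:11
step 5: dist = v0:0,v1:15,v2:20,v3:17,v4:11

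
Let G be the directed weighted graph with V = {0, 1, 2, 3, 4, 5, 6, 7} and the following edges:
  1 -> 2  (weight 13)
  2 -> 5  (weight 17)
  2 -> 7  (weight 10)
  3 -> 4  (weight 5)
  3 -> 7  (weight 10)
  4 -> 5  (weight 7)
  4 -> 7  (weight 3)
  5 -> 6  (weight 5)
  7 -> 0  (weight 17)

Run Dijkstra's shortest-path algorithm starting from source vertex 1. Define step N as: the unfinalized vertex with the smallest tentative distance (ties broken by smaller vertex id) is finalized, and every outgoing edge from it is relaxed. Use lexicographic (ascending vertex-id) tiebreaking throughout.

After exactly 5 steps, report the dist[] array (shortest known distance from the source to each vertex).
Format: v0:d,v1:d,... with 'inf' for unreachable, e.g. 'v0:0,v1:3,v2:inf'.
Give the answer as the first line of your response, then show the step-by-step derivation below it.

v0:40,v1:0,v2:13,v3:inf,v4:inf,v5:30,v6:35,v7:23

step 1: dist = v0:inf,v1:0,v2:13,v3:inf,v4:inf,v5:inf,v6:inf,v7:inf
step 2: dist = v0:inf,v1:0,v2:13,v3:inf,v4:inf,v5:30,v6:inf,v7:23
step 3: dist = v0:40,v1:0,v2:13,v3:inf,v4:inf,v5:30,v6:inf,v7:23
step 4: dist = v0:40,v1:0,v2:13,v3:inf,v4:inf,v5:30,v6:35,v7:23
step 5: dist = v0:40,v1:0,v2:13,v3:inf,v4:inf,v5:30,v6:35,v7:23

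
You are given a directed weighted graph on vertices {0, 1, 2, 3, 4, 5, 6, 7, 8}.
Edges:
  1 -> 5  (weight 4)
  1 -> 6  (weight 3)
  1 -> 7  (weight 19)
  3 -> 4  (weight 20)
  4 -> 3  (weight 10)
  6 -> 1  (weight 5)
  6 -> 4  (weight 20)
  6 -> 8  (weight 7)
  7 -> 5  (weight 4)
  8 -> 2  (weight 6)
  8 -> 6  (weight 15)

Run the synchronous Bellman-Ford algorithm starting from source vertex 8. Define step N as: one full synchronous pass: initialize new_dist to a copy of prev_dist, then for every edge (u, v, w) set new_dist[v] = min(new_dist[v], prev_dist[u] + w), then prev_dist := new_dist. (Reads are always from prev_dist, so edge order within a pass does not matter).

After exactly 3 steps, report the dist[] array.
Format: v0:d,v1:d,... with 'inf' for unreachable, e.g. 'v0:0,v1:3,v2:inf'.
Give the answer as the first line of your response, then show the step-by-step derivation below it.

v0:inf,v1:20,v2:6,v3:45,v4:35,v5:24,v6:15,v7:39,v8:0

step 1: dist = v0:inf,v1:inf,v2:6,v3:inf,v4:inf,v5:inf,v6:15,v7:inf,v8:0
step 2: dist = v0:inf,v1:20,v2:6,v3:inf,v4:35,v5:inf,v6:15,v7:inf,v8:0
step 3: dist = v0:inf,v1:20,v2:6,v3:45,v4:35,v5:24,v6:15,v7:39,v8:0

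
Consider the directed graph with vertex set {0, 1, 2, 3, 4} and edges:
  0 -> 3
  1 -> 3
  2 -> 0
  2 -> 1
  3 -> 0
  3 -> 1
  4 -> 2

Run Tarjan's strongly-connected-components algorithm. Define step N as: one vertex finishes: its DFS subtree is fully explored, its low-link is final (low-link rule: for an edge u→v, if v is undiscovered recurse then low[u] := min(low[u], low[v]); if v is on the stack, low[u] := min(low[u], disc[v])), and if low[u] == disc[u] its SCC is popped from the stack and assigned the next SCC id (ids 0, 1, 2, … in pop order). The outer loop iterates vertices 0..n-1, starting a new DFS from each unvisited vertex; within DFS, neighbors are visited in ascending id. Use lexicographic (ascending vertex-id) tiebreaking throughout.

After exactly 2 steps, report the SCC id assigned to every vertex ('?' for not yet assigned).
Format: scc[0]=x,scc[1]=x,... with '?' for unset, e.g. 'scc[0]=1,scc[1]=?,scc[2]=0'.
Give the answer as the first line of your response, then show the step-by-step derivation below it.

scc[0]=?,scc[1]=?,scc[2]=?,scc[3]=?,scc[4]=?

step 1: low=(low[0]=0,low[1]=1,low[2]=?,low[3]=0,low[4]=?); scc=(scc[0]=?,scc[1]=?,scc[2]=?,scc[3]=?,scc[4]=?)
step 2: low=(low[0]=0,low[1]=1,low[2]=?,low[3]=0,low[4]=?); scc=(scc[0]=?,scc[1]=?,scc[2]=?,scc[3]=?,scc[4]=?)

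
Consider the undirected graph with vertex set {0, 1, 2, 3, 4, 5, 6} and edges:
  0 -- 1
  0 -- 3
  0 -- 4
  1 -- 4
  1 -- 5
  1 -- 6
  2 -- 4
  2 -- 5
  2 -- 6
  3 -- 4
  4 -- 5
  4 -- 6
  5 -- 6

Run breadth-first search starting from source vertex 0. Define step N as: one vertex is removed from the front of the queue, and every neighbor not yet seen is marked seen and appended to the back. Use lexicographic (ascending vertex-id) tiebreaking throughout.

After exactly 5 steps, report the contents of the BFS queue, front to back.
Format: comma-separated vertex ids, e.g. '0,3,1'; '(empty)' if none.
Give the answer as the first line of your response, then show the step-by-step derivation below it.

6,2

step 1: dequeue 0; queue=[1,3,4]; order=0
step 2: dequeue 1; queue=[3,4,5,6]; order=0,1
step 3: dequeue 3; queue=[4,5,6]; order=0,1,3
step 4: dequeue 4; queue=[5,6,2]; order=0,1,3,4
step 5: dequeue 5; queue=[6,2]; order=0,1,3,4,5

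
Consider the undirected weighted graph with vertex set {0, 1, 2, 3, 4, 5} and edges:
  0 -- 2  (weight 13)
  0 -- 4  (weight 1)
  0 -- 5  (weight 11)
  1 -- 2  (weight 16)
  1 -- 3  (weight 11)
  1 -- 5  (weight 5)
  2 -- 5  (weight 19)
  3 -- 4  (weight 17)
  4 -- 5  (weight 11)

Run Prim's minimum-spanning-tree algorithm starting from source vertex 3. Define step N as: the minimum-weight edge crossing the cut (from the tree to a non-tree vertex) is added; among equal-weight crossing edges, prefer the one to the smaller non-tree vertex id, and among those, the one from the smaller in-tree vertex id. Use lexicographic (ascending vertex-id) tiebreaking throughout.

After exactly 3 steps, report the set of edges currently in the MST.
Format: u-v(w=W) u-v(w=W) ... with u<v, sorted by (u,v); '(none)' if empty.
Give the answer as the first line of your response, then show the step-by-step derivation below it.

0-5(w=11) 1-3(w=11) 1-5(w=5)

step 1: add edge 1-3 (w=11); MST = {1-3(w=11)}
step 2: add edge 1-5 (w=5); MST = {1-3(w=11) 1-5(w=5)}
step 3: add edge 0-5 (w=11); MST = {0-5(w=11) 1-3(w=11) 1-5(w=5)}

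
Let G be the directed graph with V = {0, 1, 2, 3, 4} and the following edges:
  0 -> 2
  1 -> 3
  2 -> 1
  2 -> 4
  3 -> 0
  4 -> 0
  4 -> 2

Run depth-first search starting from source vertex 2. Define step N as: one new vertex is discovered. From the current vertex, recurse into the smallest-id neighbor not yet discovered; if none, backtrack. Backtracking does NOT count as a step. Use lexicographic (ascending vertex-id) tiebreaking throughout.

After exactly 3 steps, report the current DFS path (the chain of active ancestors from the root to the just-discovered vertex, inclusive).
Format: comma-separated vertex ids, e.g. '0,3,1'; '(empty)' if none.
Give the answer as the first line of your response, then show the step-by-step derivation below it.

2,1,3

step 1: discover 2; path=2; order=2
step 2: discover 1; path=2>1; order=2,1
step 3: discover 3; path=2>1>3; order=2,1,3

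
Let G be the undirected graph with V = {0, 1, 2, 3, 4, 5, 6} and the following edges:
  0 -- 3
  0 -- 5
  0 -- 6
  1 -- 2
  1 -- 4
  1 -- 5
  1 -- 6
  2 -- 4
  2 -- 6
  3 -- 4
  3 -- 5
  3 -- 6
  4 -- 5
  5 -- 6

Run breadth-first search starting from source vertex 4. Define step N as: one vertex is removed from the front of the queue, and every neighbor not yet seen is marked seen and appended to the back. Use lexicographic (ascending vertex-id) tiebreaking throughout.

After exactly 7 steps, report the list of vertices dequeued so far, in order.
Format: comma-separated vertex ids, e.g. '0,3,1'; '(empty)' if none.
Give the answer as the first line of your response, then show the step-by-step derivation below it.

4,1,2,3,5,6,0

step 1: dequeue 4; queue=[1,2,3,5]; order=4
step 2: dequeue 1; queue=[2,3,5,6]; order=4,1
step 3: dequeue 2; queue=[3,5,6]; order=4,1,2
step 4: dequeue 3; queue=[5,6,0]; order=4,1,2,3
step 5: dequeue 5; queue=[6,0]; order=4,1,2,3,5
step 6: dequeue 6; queue=[0]; order=4,1,2,3,5,6
step 7: dequeue 0; queue=[(empty)]; order=4,1,2,3,5,6,0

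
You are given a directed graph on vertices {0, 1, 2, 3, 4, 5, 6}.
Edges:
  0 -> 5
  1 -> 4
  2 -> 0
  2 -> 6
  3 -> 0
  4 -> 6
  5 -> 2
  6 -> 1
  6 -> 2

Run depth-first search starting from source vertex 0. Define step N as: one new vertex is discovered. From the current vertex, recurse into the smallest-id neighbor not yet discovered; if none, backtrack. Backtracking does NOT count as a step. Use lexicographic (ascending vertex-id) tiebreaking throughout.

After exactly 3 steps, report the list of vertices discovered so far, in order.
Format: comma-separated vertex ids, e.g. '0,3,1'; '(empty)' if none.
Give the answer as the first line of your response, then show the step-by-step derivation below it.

0,5,2

step 1: discover 0; path=0; order=0
step 2: discover 5; path=0>5; order=0,5
step 3: discover 2; path=0>5>2; order=0,5,2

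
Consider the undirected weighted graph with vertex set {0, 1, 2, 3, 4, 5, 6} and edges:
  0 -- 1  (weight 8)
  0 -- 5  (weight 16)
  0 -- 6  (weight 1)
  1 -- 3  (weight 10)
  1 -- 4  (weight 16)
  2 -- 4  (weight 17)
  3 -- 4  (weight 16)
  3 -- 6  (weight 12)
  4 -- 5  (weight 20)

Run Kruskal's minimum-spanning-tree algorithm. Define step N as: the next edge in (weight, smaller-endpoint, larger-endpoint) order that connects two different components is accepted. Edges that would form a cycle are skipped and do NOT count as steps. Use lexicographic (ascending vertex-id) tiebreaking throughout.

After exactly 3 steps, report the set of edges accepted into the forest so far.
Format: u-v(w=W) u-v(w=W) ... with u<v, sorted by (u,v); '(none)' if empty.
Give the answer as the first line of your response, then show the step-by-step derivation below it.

0-1(w=8) 0-6(w=1) 1-3(w=10)

step 1: add edge 0-6 (w=1); MST = {0-6(w=1)}
step 2: add edge 0-1 (w=8); MST = {0-1(w=8) 0-6(w=1)}
step 3: add edge 1-3 (w=10); MST = {0-1(w=8) 0-6(w=1) 1-3(w=10)}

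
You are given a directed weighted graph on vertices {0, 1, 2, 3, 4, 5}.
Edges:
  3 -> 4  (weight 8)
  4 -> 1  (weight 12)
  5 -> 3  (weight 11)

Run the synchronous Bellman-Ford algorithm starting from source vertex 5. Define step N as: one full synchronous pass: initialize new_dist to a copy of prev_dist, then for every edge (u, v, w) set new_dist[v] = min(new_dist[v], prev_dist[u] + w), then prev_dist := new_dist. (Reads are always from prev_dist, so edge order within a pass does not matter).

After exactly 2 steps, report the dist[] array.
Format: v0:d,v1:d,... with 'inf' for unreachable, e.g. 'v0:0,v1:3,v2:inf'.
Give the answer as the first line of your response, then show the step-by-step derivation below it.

v0:inf,v1:inf,v2:inf,v3:11,v4:19,v5:0

step 1: dist = v0:inf,v1:inf,v2:inf,v3:11,v4:inf,v5:0
step 2: dist = v0:inf,v1:inf,v2:inf,v3:11,v4:19,v5:0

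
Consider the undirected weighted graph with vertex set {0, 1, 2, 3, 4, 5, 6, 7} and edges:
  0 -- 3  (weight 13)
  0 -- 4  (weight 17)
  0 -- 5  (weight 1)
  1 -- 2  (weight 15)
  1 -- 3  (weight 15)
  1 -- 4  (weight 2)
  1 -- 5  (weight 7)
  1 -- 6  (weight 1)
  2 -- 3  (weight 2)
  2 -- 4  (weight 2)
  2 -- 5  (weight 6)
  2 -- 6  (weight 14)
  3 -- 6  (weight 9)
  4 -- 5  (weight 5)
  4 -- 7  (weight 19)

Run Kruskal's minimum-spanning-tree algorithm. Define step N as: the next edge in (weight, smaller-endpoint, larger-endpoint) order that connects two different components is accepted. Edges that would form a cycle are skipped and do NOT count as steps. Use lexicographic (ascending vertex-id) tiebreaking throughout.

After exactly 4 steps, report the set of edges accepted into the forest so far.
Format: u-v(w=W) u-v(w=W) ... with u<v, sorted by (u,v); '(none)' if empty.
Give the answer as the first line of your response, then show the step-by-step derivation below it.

0-5(w=1) 1-4(w=2) 1-6(w=1) 2-3(w=2)

step 1: add edge 0-5 (w=1); MST = {0-5(w=1)}
step 2: add edge 1-6 (w=1); MST = {0-5(w=1) 1-6(w=1)}
step 3: add edge 1-4 (w=2); MST = {0-5(w=1) 1-4(w=2) 1-6(w=1)}
step 4: add edge 2-3 (w=2); MST = {0-5(w=1) 1-4(w=2) 1-6(w=1) 2-3(w=2)}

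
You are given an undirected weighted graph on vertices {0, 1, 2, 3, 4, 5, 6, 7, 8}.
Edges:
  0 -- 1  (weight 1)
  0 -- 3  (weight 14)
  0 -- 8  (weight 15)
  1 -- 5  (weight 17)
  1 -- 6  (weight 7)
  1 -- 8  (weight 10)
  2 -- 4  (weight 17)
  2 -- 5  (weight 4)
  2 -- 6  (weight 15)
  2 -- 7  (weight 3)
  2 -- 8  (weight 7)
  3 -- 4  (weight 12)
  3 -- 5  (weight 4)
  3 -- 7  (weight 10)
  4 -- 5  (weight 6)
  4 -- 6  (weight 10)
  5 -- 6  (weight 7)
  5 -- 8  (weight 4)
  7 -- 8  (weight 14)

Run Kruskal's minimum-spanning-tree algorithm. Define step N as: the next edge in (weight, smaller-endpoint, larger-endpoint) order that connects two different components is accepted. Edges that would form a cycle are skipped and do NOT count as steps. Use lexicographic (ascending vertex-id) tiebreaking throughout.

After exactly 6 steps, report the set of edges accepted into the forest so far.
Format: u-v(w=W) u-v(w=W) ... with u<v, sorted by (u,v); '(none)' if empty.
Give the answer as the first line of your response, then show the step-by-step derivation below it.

0-1(w=1) 2-5(w=4) 2-7(w=3) 3-5(w=4) 4-5(w=6) 5-8(w=4)

step 1: add edge 0-1 (w=1); MST = {0-1(w=1)}
step 2: add edge 2-7 (w=3); MST = {0-1(w=1) 2-7(w=3)}
step 3: add edge 2-5 (w=4); MST = {0-1(w=1) 2-5(w=4) 2-7(w=3)}
step 4: add edge 3-5 (w=4); MST = {0-1(w=1) 2-5(w=4) 2-7(w=3) 3-5(w=4)}
step 5: add edge 5-8 (w=4); MST = {0-1(w=1) 2-5(w=4) 2-7(w=3) 3-5(w=4) 5-8(w=4)}
step 6: add edge 4-5 (w=6); MST = {0-1(w=1) 2-5(w=4) 2-7(w=3) 3-5(w=4) 4-5(w=6) 5-8(w=4)}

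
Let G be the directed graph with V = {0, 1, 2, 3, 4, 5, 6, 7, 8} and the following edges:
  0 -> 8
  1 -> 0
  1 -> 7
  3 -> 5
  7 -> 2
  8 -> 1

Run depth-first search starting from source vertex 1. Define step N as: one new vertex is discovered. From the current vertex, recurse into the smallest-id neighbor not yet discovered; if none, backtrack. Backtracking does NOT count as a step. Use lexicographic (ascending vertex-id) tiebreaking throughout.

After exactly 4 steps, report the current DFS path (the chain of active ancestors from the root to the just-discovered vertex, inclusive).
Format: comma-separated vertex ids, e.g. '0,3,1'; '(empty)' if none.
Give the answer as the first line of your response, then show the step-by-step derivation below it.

1,7

step 1: discover 1; path=1; order=1
step 2: discover 0; path=1>0; order=1,0
step 3: discover 8; path=1>0>8; order=1,0,8
step 4: discover 7; path=1>7; order=1,0,8,7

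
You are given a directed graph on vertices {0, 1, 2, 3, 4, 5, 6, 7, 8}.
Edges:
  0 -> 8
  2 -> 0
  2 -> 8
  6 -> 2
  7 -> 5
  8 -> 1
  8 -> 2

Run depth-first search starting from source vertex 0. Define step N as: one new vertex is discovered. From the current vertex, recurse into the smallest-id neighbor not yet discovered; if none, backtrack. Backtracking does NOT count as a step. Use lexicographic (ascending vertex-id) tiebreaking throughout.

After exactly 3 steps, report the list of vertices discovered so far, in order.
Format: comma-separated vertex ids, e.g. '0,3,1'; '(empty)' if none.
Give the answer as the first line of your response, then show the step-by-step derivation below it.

0,8,1

step 1: discover 0; path=0; order=0
step 2: discover 8; path=0>8; order=0,8
step 3: discover 1; path=0>8>1; order=0,8,1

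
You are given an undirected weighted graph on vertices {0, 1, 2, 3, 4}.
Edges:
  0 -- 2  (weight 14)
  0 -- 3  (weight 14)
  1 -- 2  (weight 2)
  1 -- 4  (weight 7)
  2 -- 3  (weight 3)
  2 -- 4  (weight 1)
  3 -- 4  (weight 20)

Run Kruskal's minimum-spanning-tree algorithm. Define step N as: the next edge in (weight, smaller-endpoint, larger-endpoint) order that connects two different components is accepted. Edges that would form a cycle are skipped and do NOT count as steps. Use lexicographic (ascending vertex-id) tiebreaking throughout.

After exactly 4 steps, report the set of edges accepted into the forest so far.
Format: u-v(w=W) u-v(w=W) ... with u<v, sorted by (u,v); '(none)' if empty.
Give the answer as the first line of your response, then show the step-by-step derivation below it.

0-2(w=14) 1-2(w=2) 2-3(w=3) 2-4(w=1)

step 1: add edge 2-4 (w=1); MST = {2-4(w=1)}
step 2: add edge 1-2 (w=2); MST = {1-2(w=2) 2-4(w=1)}
step 3: add edge 2-3 (w=3); MST = {1-2(w=2) 2-3(w=3) 2-4(w=1)}
step 4: add edge 0-2 (w=14); MST = {0-2(w=14) 1-2(w=2) 2-3(w=3) 2-4(w=1)}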